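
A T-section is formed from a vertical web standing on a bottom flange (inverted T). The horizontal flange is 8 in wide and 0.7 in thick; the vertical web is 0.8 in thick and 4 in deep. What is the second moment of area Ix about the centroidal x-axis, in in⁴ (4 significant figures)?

Break the section into simple shapes (no overlaps), measuring from the bottom-left corner of the bounding box.
Flange: 8 × 0.7, A = 5.6 in², y = 0.35 in, Ī = 0.228667 in⁴.
Web: 0.8 × 4, A = 3.2 in², y = 2.7 in, Ī = 4.26667 in⁴.
Centroid: ȳ = ΣA·y / ΣA = 1.20455 in.
Transfer each piece to the centroidal x-axis using Ī + A·d² with d = y − 1.20455:
  flange: d = -0.854545 in → contributes +4.31806 in⁴
  web: d = 1.49545 in → contributes +11.4231 in⁴
Total I = 15.7412 in⁴.

Ix ≈ 15.74 in⁴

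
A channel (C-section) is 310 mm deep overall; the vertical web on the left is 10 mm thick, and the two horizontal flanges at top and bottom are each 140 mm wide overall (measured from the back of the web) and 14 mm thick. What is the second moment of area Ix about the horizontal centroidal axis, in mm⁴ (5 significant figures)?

Ix ≈ 1.0462 × 10⁸ mm⁴

Treat the section as a set of non-overlapping primitives; coordinates are from the bounding-box lower-left.
Web: 10 × 310, A = 3 100 mm², y = 155 mm, Ī = 24 825 833 mm⁴.
Top flange (beyond web): 130 × 14, A = 1 820 mm², y = 303 mm, Ī = 29726.67 mm⁴.
Bottom flange (beyond web): 130 × 14, A = 1 820 mm², y = 7 mm, Ī = 29726.67 mm⁴.
By symmetry the centroid is at mid-height, ȳ = 155 mm.
Transfer each piece to the horizontal centroidal axis using Ī + A·d² with d = y − 155:
  web: d = 0 mm → contributes +24 825 833 mm⁴
  top flange (beyond web): d = 148 mm → contributes +39 895 007 mm⁴
  bottom flange (beyond web): d = -148 mm → contributes +39 895 007 mm⁴
Total I = 104 615 847 mm⁴.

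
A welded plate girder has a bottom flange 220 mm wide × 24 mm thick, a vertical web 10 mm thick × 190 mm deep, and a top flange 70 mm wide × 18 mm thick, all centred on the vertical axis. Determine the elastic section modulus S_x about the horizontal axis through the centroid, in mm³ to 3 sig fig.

Split into non-overlapping primitives; take the origin at the lower-left of the bounding box.
Bottom plate: 220 × 24, A = 5 280 mm², y = 12 mm, Ī = 253 440 mm⁴.
Web plate: 10 × 190, A = 1 900 mm², y = 119 mm, Ī = 5 715 833 mm⁴.
Top plate: 70 × 18, A = 1 260 mm², y = 223 mm, Ī = 34 020 mm⁴.
Centroid: ȳ = ΣA·y / ΣA = 67.588 mm.
Transfer each piece to the horizontal axis through the centroid using Ī + A·d² with d = y − 67.588:
  bottom plate: d = -55.588 mm → contributes +16 568 587 mm⁴
  web plate: d = 51.412 mm → contributes +10 737 964 mm⁴
  top plate: d = 155.41 mm → contributes +30 466 787 mm⁴
Total I = 57 773 338 mm⁴.
Extreme fibre distance c = 164.41 mm; S = I/c = 351 393 mm³.

S_x ≈ 3.51 × 10⁵ mm³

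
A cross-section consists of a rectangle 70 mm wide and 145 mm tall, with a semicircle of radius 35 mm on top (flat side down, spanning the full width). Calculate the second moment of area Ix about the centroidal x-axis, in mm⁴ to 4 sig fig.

Ix ≈ 3.029 × 10⁷ mm⁴

Break the section into simple shapes (no overlaps), measuring from the bottom-left corner of the bounding box.
Rectangular body: 70 × 145, A = 10 150 mm², y = 72.5 mm, Ī = 17 783 646 mm⁴.
Semicircular cap: semicircle r = 35, A = 1924.23 mm², y = 159.854 mm, Ī = 164 704 mm⁴.
Centroid: ȳ = ΣA·y / ΣA = 86.4214 mm.
Transfer each piece to the centroidal x-axis using Ī + A·d² with d = y − 86.4214:
  rectangular body: d = -13.9214 mm → contributes +19 750 760 mm⁴
  semicircular cap: d = 73.4331 mm → contributes +10 540 936 mm⁴
Total I = 30 291 696 mm⁴.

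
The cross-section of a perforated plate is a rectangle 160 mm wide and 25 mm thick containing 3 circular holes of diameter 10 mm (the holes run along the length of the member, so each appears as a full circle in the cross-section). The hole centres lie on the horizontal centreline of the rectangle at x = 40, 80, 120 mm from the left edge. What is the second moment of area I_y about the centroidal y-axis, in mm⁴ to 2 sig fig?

Decompose the section into non-overlapping parts with the origin at the bottom-left of its bounding rectangle.
Plate: 160 × 25, A = 4 000 mm², x = 80 mm, Ī = 8 533 333 mm⁴.
Hole 1 (subtracted): ⌀10, A = 78.54 mm², x = 40 mm, Ī = 490.9 mm⁴.
Hole 2 (subtracted): ⌀10, A = 78.54 mm², x = 80 mm, Ī = 490.9 mm⁴.
Hole 3 (subtracted): ⌀10, A = 78.54 mm², x = 120 mm, Ī = 490.9 mm⁴.
By symmetry the centroid is at mid-width, x̄ = 80 mm.
Transfer each piece to the centroidal y-axis using Ī + A·d² with d = x − 80:
  plate: d = 0 mm → contributes +8 533 333 mm⁴
  hole 1: d = -40 mm → contributes −126 155 mm⁴
  hole 2: d = 0 mm → contributes −490.9 mm⁴
  hole 3: d = 40 mm → contributes −126 155 mm⁴
Total I = 8 280 533 mm⁴.

I_y ≈ 8.3 × 10⁶ mm⁴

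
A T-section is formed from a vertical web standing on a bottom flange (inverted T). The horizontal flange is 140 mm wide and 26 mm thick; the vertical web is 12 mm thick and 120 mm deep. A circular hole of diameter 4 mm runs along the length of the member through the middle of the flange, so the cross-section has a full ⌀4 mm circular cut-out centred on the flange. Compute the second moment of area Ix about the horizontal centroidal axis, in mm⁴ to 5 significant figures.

Ix ≈ 7.4262 × 10⁶ mm⁴

Decompose the section into non-overlapping parts with the origin at the bottom-left of its bounding rectangle.
Flange: 140 × 26, A = 3 640 mm², y = 13 mm, Ī = 205053.3 mm⁴.
Web: 12 × 120, A = 1 440 mm², y = 86 mm, Ī = 1 728 000 mm⁴.
Hole (subtracted): ⌀4, A = 12.56637 mm², y = 13 mm, Ī = 12.56637 mm⁴.
Centroid: ȳ = ΣA·y / ΣA = 33.74423 mm.
Transfer each piece to the horizontal centroidal axis using Ī + A·d² with d = y − 33.74423:
  flange: d = -20.74423 mm → contributes +1 771 429 mm⁴
  web: d = 52.25577 mm → contributes +5 660 159 mm⁴
  hole: d = -20.74423 mm → contributes −5420.165 mm⁴
Total I = 7 426 167 mm⁴.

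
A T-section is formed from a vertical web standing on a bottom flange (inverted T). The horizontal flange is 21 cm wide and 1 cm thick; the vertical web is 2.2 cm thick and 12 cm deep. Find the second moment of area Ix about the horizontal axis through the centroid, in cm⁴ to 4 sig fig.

Ix ≈ 812.7 cm⁴

Treat the section as a set of non-overlapping primitives; coordinates are from the bounding-box lower-left.
Flange: 21 × 1, A = 21 cm², y = 0.5 cm, Ī = 1.75 cm⁴.
Web: 2.2 × 12, A = 26.4 cm², y = 7 cm, Ī = 316.8 cm⁴.
Centroid: ȳ = ΣA·y / ΣA = 4.12025 cm.
Transfer each piece to the horizontal axis through the centroid using Ī + A·d² with d = y − 4.12025:
  flange: d = -3.62025 cm → contributes +276.981 cm⁴
  web: d = 2.87975 cm → contributes +535.734 cm⁴
Total I = 812.715 cm⁴.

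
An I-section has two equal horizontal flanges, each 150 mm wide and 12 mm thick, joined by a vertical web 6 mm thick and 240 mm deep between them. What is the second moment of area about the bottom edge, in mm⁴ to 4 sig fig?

Decompose the section into non-overlapping parts with the origin at the bottom-left of its bounding rectangle.
Bottom flange: 150 × 12, A = 1 800 mm², y = 6 mm, Ī = 21 600 mm⁴.
Web: 6 × 240, A = 1 440 mm², y = 132 mm, Ī = 6 912 000 mm⁴.
Top flange: 150 × 12, A = 1 800 mm², y = 258 mm, Ī = 21 600 mm⁴.
Transfer each piece to a horizontal axis along the bottom face using Ī + A·d² with d = y − 0:
  bottom flange: d = 6 mm → contributes +86 400 mm⁴
  web: d = 132 mm → contributes +32 002 560 mm⁴
  top flange: d = 258 mm → contributes +119 836 800 mm⁴
Total I = 151 925 760 mm⁴.

I_base ≈ 1.519 × 10⁸ mm⁴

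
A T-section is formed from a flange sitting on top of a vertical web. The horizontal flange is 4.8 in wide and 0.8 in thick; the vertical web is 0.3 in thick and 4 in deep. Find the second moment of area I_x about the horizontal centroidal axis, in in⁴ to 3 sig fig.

Split into non-overlapping primitives; take the origin at the lower-left of the bounding box.
Flange: 4.8 × 0.8, A = 3.84 in², y = 4.4 in, Ī = 0.2048 in⁴.
Web: 0.3 × 4, A = 1.2 in², y = 2 in, Ī = 1.6 in⁴.
Centroid: ȳ = ΣA·y / ΣA = 3.8286 in.
Transfer each piece to the horizontal centroidal axis using Ī + A·d² with d = y − 3.8286:
  flange: d = 0.57143 in → contributes +1.4587 in⁴
  web: d = -1.8286 in → contributes +5.6124 in⁴
Total I = 7.0711 in⁴.

I_x ≈ 7.07 in⁴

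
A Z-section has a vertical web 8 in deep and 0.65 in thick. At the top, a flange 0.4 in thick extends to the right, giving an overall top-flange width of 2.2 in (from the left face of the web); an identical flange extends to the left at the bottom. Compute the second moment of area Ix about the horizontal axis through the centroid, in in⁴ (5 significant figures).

Ix ≈ 45.655 in⁴

Split into non-overlapping primitives; take the origin at the lower-left of the bounding box.
Web: 0.65 × 8, A = 5.2 in², y = 4 in, Ī = 27.73333 in⁴.
Top flange (beyond web): 1.55 × 0.4, A = 0.62 in², y = 7.8 in, Ī = 0.008266667 in⁴.
Bottom flange (beyond web): 1.55 × 0.4, A = 0.62 in², y = 0.2 in, Ī = 0.008266667 in⁴.
Centroid: ȳ = ΣA·y / ΣA = 4 in.
Transfer each piece to the horizontal axis through the centroid using Ī + A·d² with d = y − 4:
  web: d = 0 in → contributes +27.73333 in⁴
  top flange (beyond web): d = 3.8 in → contributes +8.961067 in⁴
  bottom flange (beyond web): d = -3.8 in → contributes +8.961067 in⁴
Total I = 45.65547 in⁴.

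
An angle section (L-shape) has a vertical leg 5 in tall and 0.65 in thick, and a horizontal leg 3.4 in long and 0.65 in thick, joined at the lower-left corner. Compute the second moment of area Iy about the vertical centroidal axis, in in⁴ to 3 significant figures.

Iy ≈ 4.57 in⁴

Treat the section as a set of non-overlapping primitives; coordinates are from the bounding-box lower-left.
Vertical leg: 0.65 × 5, A = 3.25 in², x = 0.325 in, Ī = 0.11443 in⁴.
Horizontal leg (remainder): 2.75 × 0.65, A = 1.7875 in², x = 2.025 in, Ī = 1.1265 in⁴.
Centroid: x̄ = ΣA·x / ΣA = 0.92823 in.
Transfer each piece to the vertical centroidal axis using Ī + A·d² with d = x − 0.92823:
  vertical leg: d = -0.60323 in → contributes +1.297 in⁴
  horizontal leg (remainder): d = 1.0968 in → contributes +3.2767 in⁴
Total I = 4.5737 in⁴.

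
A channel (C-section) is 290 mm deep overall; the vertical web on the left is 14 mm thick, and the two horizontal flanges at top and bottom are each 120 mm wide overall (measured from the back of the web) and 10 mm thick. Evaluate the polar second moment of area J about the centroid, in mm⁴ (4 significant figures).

J ≈ 7.709 × 10⁷ mm⁴

Break the section into simple shapes (no overlaps), measuring from the bottom-left corner of the bounding box.
Web: 14 × 290, A = 4 060 mm², y = 145 mm, Ī = 28 453 833 mm⁴.
Top flange (beyond web): 106 × 10, A = 1 060 mm², y = 285 mm, Ī = 8833.33 mm⁴.
Bottom flange (beyond web): 106 × 10, A = 1 060 mm², y = 5 mm, Ī = 8833.33 mm⁴.
By symmetry the centroid is at mid-height, ȳ = 145 mm.
Transfer each piece to the centroidal x-axis using Ī + A·d² with d = y − 145:
  web: d = 0 mm → contributes +28 453 833 mm⁴
  top flange (beyond web): d = 140 mm → contributes +20 784 833 mm⁴
  bottom flange (beyond web): d = -140 mm → contributes +20 784 833 mm⁴
Total I = 70 023 500 mm⁴.
For the y-axis: x̄ = 27.5825 mm.
Repeating about the centroidal y-axis gives I_y = 7 065 243 mm⁴.
Polar second moment: J = I_x + I_y = 77 088 743 mm⁴.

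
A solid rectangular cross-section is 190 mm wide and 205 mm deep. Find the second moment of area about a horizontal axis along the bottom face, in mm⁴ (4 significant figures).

I_base ≈ 5.456 × 10⁸ mm⁴

The section: 190 × 205, A = 38 950 mm², y = 102.5 mm, Ī = 136 406 146 mm⁴.
Transfer it to the bottom edge using Ī + A·d² with d = y − 0:
  the section: d = 102.5 mm → contributes +545 624 583 mm⁴
Total I = 545 624 583 mm⁴.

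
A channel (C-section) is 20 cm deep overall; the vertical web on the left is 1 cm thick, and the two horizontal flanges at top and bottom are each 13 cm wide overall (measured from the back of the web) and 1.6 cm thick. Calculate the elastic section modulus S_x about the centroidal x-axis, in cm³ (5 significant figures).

S_x ≈ 392.50 cm³

Break the section into simple shapes (no overlaps), measuring from the bottom-left corner of the bounding box.
Web: 1 × 20, A = 20 cm², y = 10 cm, Ī = 666.6667 cm⁴.
Top flange (beyond web): 12 × 1.6, A = 19.2 cm², y = 19.2 cm, Ī = 4.096 cm⁴.
Bottom flange (beyond web): 12 × 1.6, A = 19.2 cm², y = 0.8 cm, Ī = 4.096 cm⁴.
By symmetry the centroid is at mid-height, ȳ = 10 cm.
Transfer each piece to the centroidal x-axis using Ī + A·d² with d = y − 10:
  web: d = 0 cm → contributes +666.6667 cm⁴
  top flange (beyond web): d = 9.2 cm → contributes +1629.184 cm⁴
  bottom flange (beyond web): d = -9.2 cm → contributes +1629.184 cm⁴
Total I = 3925.035 cm⁴.
Extreme fibre distance c = 10 cm; S = I/c = 392.5035 cm³.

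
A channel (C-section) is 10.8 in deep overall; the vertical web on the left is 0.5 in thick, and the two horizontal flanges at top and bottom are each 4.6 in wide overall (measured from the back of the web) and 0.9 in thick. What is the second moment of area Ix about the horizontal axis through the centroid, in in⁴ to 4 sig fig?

Ix ≈ 233.8 in⁴

Decompose the section into non-overlapping parts with the origin at the bottom-left of its bounding rectangle.
Web: 0.5 × 10.8, A = 5.4 in², y = 5.4 in, Ī = 52.488 in⁴.
Top flange (beyond web): 4.1 × 0.9, A = 3.69 in², y = 10.35 in, Ī = 0.249075 in⁴.
Bottom flange (beyond web): 4.1 × 0.9, A = 3.69 in², y = 0.45 in, Ī = 0.249075 in⁴.
By symmetry the centroid is at mid-height, ȳ = 5.4 in.
Transfer each piece to the horizontal axis through the centroid using Ī + A·d² with d = y − 5.4:
  web: d = 0 in → contributes +52.488 in⁴
  top flange (beyond web): d = 4.95 in → contributes +90.6633 in⁴
  bottom flange (beyond web): d = -4.95 in → contributes +90.6633 in⁴
Total I = 233.815 in⁴.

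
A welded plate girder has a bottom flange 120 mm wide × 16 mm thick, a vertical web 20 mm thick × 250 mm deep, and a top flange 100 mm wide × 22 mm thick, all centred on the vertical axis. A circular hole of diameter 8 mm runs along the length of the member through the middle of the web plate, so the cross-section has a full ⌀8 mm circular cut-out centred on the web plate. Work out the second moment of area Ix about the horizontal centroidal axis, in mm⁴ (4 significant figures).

Treat the section as a set of non-overlapping primitives; coordinates are from the bounding-box lower-left.
Bottom plate: 120 × 16, A = 1 920 mm², y = 8 mm, Ī = 40 960 mm⁴.
Web plate: 20 × 250, A = 5 000 mm², y = 141 mm, Ī = 26 041 667 mm⁴.
Top plate: 100 × 22, A = 2 200 mm², y = 277 mm, Ī = 88733.3 mm⁴.
Hole (subtracted): ⌀8, A = 50.2655 mm², y = 141 mm, Ī = 201.062 mm⁴.
Centroid: ȳ = ΣA·y / ΣA = 145.834 mm.
Transfer each piece to the horizontal centroidal axis using Ī + A·d² with d = y − 145.834:
  bottom plate: d = -137.834 mm → contributes +36 517 345 mm⁴
  web plate: d = -4.83366 mm → contributes +26 158 488 mm⁴
  top plate: d = 131.166 mm → contributes +37 938 873 mm⁴
  hole: d = -4.83366 mm → contributes −1375.48 mm⁴
Total I = 100 613 331 mm⁴.

Ix ≈ 1.006 × 10⁸ mm⁴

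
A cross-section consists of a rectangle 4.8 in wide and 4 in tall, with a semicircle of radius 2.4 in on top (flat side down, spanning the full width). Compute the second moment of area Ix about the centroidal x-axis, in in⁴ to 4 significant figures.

Treat the section as a set of non-overlapping primitives; coordinates are from the bounding-box lower-left.
Rectangular body: 4.8 × 4, A = 19.2 in², y = 2 in, Ī = 25.6 in⁴.
Semicircular cap: semicircle r = 2.4, A = 9.04779 in², y = 5.01859 in, Ī = 3.64147 in⁴.
Centroid: ȳ = ΣA·y / ΣA = 2.96686 in.
Transfer each piece to the centroidal x-axis using Ī + A·d² with d = y − 2.96686:
  rectangular body: d = -0.966857 in → contributes +43.5484 in⁴
  semicircular cap: d = 2.05173 in → contributes +41.7292 in⁴
Total I = 85.2776 in⁴.

Ix ≈ 85.28 in⁴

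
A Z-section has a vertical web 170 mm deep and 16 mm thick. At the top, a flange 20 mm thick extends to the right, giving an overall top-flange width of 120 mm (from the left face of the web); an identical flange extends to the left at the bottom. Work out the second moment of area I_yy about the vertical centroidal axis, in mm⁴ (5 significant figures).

I_yy ≈ 1.8784 × 10⁷ mm⁴

Break the section into simple shapes (no overlaps), measuring from the bottom-left corner of the bounding box.
Web: 16 × 170, A = 2 720 mm², x = 112 mm, Ī = 58026.67 mm⁴.
Top flange (beyond web): 104 × 20, A = 2 080 mm², x = 172 mm, Ī = 1 874 773 mm⁴.
Bottom flange (beyond web): 104 × 20, A = 2 080 mm², x = 52 mm, Ī = 1 874 773 mm⁴.
Centroid: x̄ = ΣA·x / ΣA = 112 mm.
Transfer each piece to the vertical centroidal axis using Ī + A·d² with d = x − 112:
  web: d = 0 mm → contributes +58026.67 mm⁴
  top flange (beyond web): d = 60 mm → contributes +9 362 773 mm⁴
  bottom flange (beyond web): d = -60 mm → contributes +9 362 773 mm⁴
Total I = 18 783 573 mm⁴.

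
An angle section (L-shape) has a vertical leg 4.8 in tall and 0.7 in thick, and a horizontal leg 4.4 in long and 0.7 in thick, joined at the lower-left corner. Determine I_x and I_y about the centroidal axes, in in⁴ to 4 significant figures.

I_x ≈ 12.70 in⁴, I_y ≈ 10.17 in⁴

Split into non-overlapping primitives; take the origin at the lower-left of the bounding box.
Vertical leg: 0.7 × 4.8, A = 3.36 in², y = 2.4 in, Ī = 6.4512 in⁴.
Horizontal leg (remainder): 3.7 × 0.7, A = 2.59 in², y = 0.35 in, Ī = 0.105758 in⁴.
Centroid: ȳ = ΣA·y / ΣA = 1.50765 in.
Transfer each piece to the centroidal x-axis using Ī + A·d² with d = y − 1.50765:
  vertical leg: d = 0.892353 in → contributes +9.12675 in⁴
  horizontal leg (remainder): d = -1.15765 in → contributes +3.57674 in⁴
Total I = 12.7035 in⁴.
For the y-axis: x̄ = 1.30765 in.
Repeating about the centroidal y-axis gives I_y = 10.1709 in⁴.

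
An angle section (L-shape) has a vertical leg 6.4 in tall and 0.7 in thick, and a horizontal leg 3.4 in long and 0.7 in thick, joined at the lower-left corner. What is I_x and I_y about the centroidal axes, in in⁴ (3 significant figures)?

I_x ≈ 26.2 in⁴, I_y ≈ 5.17 in⁴

Split into non-overlapping primitives; take the origin at the lower-left of the bounding box.
Vertical leg: 0.7 × 6.4, A = 4.48 in², y = 3.2 in, Ī = 15.292 in⁴.
Horizontal leg (remainder): 2.7 × 0.7, A = 1.89 in², y = 0.35 in, Ī = 0.077175 in⁴.
Centroid: ȳ = ΣA·y / ΣA = 2.3544 in.
Transfer each piece to the centroidal x-axis using Ī + A·d² with d = y − 2.3544:
  vertical leg: d = 0.8456 in → contributes +18.495 in⁴
  horizontal leg (remainder): d = -2.0044 in → contributes +7.6704 in⁴
Total I = 26.166 in⁴.
For the y-axis: x̄ = 0.8544 in.
Repeating about the centroidal y-axis gives I_y = 5.1726 in⁴.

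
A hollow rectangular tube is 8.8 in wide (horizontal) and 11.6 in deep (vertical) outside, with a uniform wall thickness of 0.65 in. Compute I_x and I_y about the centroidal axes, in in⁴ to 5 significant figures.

I_x ≈ 461.70 in⁴, I_y ≈ 296.65 in⁴

Break the section into simple shapes (no overlaps), measuring from the bottom-left corner of the bounding box.
Outer rectangle: 8.8 × 11.6, A = 102.08 in², y = 5.8 in, Ī = 1144.657 in⁴.
Inner void (subtracted): 7.5 × 10.3, A = 77.25 in², y = 5.8 in, Ī = 682.9544 in⁴.
By symmetry the centroid is at mid-height, ȳ = 5.8 in.
All pieces are centred on the centroidal x-axis, so I = ΣĪ (holes subtracted) = 461.7027 in⁴.
Repeating about the centroidal y-axis gives I_y = 296.6469 in⁴.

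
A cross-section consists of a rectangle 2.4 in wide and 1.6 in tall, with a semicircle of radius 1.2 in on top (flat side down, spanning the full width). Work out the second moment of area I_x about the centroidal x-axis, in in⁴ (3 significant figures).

Break the section into simple shapes (no overlaps), measuring from the bottom-left corner of the bounding box.
Rectangular body: 2.4 × 1.6, A = 3.84 in², y = 0.8 in, Ī = 0.8192 in⁴.
Semicircular cap: semicircle r = 1.2, A = 2.2619 in², y = 2.1093 in, Ī = 0.22759 in⁴.
Centroid: ȳ = ΣA·y / ΣA = 1.2853 in.
Transfer each piece to the centroidal x-axis using Ī + A·d² with d = y − 1.2853:
  rectangular body: d = -0.48535 in → contributes +1.7238 in⁴
  semicircular cap: d = 0.82395 in → contributes +1.7632 in⁴
Total I = 3.487 in⁴.

I_x ≈ 3.49 in⁴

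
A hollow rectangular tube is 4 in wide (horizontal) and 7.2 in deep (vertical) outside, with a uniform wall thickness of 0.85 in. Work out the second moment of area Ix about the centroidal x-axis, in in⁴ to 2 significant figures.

Break the section into simple shapes (no overlaps), measuring from the bottom-left corner of the bounding box.
Outer rectangle: 4 × 7.2, A = 28.8 in², y = 3.6 in, Ī = 124.4 in⁴.
Inner void (subtracted): 2.3 × 5.5, A = 12.65 in², y = 3.6 in, Ī = 31.89 in⁴.
By symmetry the centroid is at mid-height, ȳ = 3.6 in.
All pieces are centred on the centroidal x-axis, so I = ΣĪ (holes subtracted) = 92.53 in⁴.

Ix ≈ 93 in⁴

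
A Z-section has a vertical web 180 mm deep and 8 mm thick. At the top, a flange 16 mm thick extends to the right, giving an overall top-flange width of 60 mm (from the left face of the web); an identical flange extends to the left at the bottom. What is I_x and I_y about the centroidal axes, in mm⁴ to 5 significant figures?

Split into non-overlapping primitives; take the origin at the lower-left of the bounding box.
Web: 8 × 180, A = 1 440 mm², y = 90 mm, Ī = 3 888 000 mm⁴.
Top flange (beyond web): 52 × 16, A = 832 mm², y = 172 mm, Ī = 17749.33 mm⁴.
Bottom flange (beyond web): 52 × 16, A = 832 mm², y = 8 mm, Ī = 17749.33 mm⁴.
Centroid: ȳ = ΣA·y / ΣA = 90 mm.
Transfer each piece to the centroidal x-axis using Ī + A·d² with d = y − 90:
  web: d = 0 mm → contributes +3 888 000 mm⁴
  top flange (beyond web): d = 82 mm → contributes +5 612 117 mm⁴
  bottom flange (beyond web): d = -82 mm → contributes +5 612 117 mm⁴
Total I = 15 112 235 mm⁴.
For the y-axis: x̄ = 56 mm.
Repeating about the centroidal y-axis gives I_y = 1 880 235 mm⁴.

I_x ≈ 1.5112 × 10⁷ mm⁴, I_y ≈ 1.8802 × 10⁶ mm⁴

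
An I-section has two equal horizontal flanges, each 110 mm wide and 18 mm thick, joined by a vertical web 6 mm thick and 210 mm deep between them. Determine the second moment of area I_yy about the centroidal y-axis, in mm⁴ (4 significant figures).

I_yy ≈ 3.997 × 10⁶ mm⁴

Decompose the section into non-overlapping parts with the origin at the bottom-left of its bounding rectangle.
Bottom flange: 110 × 18, A = 1 980 mm², x = 55 mm, Ī = 1 996 500 mm⁴.
Web: 6 × 210, A = 1 260 mm², x = 55 mm, Ī = 3 780 mm⁴.
Top flange: 110 × 18, A = 1 980 mm², x = 55 mm, Ī = 1 996 500 mm⁴.
By symmetry the centroid is at mid-width, x̄ = 55 mm.
All pieces are centred on the centroidal y-axis, so I = ΣĪ = 3 996 780 mm⁴.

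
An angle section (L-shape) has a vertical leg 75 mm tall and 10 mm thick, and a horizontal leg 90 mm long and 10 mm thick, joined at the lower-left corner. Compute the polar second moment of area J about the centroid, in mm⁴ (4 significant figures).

J ≈ 1.984 × 10⁶ mm⁴

Decompose the section into non-overlapping parts with the origin at the bottom-left of its bounding rectangle.
Vertical leg: 10 × 75, A = 750 mm², y = 37.5 mm, Ī = 351 563 mm⁴.
Horizontal leg (remainder): 80 × 10, A = 800 mm², y = 5 mm, Ī = 6666.67 mm⁴.
Centroid: ȳ = ΣA·y / ΣA = 20.7258 mm.
Transfer each piece to the centroidal x-axis using Ī + A·d² with d = y − 20.7258:
  vertical leg: d = 16.7742 mm → contributes +562 593 mm⁴
  horizontal leg (remainder): d = -15.7258 mm → contributes +204 507 mm⁴
Total I = 767 100 mm⁴.
For the y-axis: x̄ = 28.2258 mm.
Repeating about the centroidal y-axis gives I_y = 1 216 788 mm⁴.
Polar second moment: J = I_x + I_y = 1 983 888 mm⁴.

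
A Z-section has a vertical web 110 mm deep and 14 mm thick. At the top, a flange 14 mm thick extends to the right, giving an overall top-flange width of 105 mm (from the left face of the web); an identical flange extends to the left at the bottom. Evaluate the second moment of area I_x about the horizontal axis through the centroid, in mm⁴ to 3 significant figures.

Decompose the section into non-overlapping parts with the origin at the bottom-left of its bounding rectangle.
Web: 14 × 110, A = 1 540 mm², y = 55 mm, Ī = 1 552 833 mm⁴.
Top flange (beyond web): 91 × 14, A = 1 274 mm², y = 103 mm, Ī = 20 809 mm⁴.
Bottom flange (beyond web): 91 × 14, A = 1 274 mm², y = 7 mm, Ī = 20 809 mm⁴.
Centroid: ȳ = ΣA·y / ΣA = 55 mm.
Transfer each piece to the horizontal axis through the centroid using Ī + A·d² with d = y − 55:
  web: d = 0 mm → contributes +1 552 833 mm⁴
  top flange (beyond web): d = 48 mm → contributes +2 956 105 mm⁴
  bottom flange (beyond web): d = -48 mm → contributes +2 956 105 mm⁴
Total I = 7 465 043 mm⁴.

I_x ≈ 7.47 × 10⁶ mm⁴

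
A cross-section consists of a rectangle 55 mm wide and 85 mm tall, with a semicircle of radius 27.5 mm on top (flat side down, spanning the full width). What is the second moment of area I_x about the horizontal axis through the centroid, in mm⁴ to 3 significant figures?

I_x ≈ 5.66 × 10⁶ mm⁴

Split into non-overlapping primitives; take the origin at the lower-left of the bounding box.
Rectangular body: 55 × 85, A = 4 675 mm², y = 42.5 mm, Ī = 2 814 740 mm⁴.
Semicircular cap: semicircle r = 27.5, A = 1187.9 mm², y = 96.671 mm, Ī = 62 772 mm⁴.
Centroid: ȳ = ΣA·y / ΣA = 53.476 mm.
Transfer each piece to the horizontal axis through the centroid using Ī + A·d² with d = y − 53.476:
  rectangular body: d = -10.976 mm → contributes +3 377 942 mm⁴
  semicircular cap: d = 43.195 mm → contributes +2 279 236 mm⁴
Total I = 5 657 178 mm⁴.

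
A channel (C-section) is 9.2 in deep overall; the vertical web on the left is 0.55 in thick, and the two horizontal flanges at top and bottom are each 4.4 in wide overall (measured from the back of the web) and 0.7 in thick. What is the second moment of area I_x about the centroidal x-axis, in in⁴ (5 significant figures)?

Split into non-overlapping primitives; take the origin at the lower-left of the bounding box.
Web: 0.55 × 9.2, A = 5.06 in², y = 4.6 in, Ī = 35.68987 in⁴.
Top flange (beyond web): 3.85 × 0.7, A = 2.695 in², y = 8.85 in, Ī = 0.1100458 in⁴.
Bottom flange (beyond web): 3.85 × 0.7, A = 2.695 in², y = 0.35 in, Ī = 0.1100458 in⁴.
By symmetry the centroid is at mid-height, ȳ = 4.6 in.
Transfer each piece to the centroidal x-axis using Ī + A·d² with d = y − 4.6:
  web: d = 0 in → contributes +35.68987 in⁴
  top flange (beyond web): d = 4.25 in → contributes +48.78848 in⁴
  bottom flange (beyond web): d = -4.25 in → contributes +48.78848 in⁴
Total I = 133.2668 in⁴.

I_x ≈ 133.27 in⁴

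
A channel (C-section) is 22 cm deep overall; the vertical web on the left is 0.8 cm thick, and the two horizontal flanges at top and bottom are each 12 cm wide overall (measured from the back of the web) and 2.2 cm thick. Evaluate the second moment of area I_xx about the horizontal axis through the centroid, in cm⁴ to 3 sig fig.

I_xx ≈ 5560 cm⁴

Decompose the section into non-overlapping parts with the origin at the bottom-left of its bounding rectangle.
Web: 0.8 × 22, A = 17.6 cm², y = 11 cm, Ī = 709.87 cm⁴.
Top flange (beyond web): 11.2 × 2.2, A = 24.64 cm², y = 20.9 cm, Ī = 9.9381 cm⁴.
Bottom flange (beyond web): 11.2 × 2.2, A = 24.64 cm², y = 1.1 cm, Ī = 9.9381 cm⁴.
By symmetry the centroid is at mid-height, ȳ = 11 cm.
Transfer each piece to the horizontal axis through the centroid using Ī + A·d² with d = y − 11:
  web: d = 0 cm → contributes +709.87 cm⁴
  top flange (beyond web): d = 9.9 cm → contributes +2424.9 cm⁴
  bottom flange (beyond web): d = -9.9 cm → contributes +2424.9 cm⁴
Total I = 5559.7 cm⁴.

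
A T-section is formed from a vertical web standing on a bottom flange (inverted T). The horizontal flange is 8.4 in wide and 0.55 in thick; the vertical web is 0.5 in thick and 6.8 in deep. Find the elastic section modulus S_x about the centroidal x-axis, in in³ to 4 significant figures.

S_x ≈ 7.190 in³

Break the section into simple shapes (no overlaps), measuring from the bottom-left corner of the bounding box.
Flange: 8.4 × 0.55, A = 4.62 in², y = 0.275 in, Ī = 0.116463 in⁴.
Web: 0.5 × 6.8, A = 3.4 in², y = 3.95 in, Ī = 13.1013 in⁴.
Centroid: ȳ = ΣA·y / ΣA = 1.83298 in.
Transfer each piece to the centroidal x-axis using Ī + A·d² with d = y − 1.83298:
  flange: d = -1.55798 in → contributes +11.3306 in⁴
  web: d = 2.11702 in → contributes +28.3394 in⁴
Total I = 39.67 in⁴.
Extreme fibre distance c = 5.51702 in; S = I/c = 7.19047 in³.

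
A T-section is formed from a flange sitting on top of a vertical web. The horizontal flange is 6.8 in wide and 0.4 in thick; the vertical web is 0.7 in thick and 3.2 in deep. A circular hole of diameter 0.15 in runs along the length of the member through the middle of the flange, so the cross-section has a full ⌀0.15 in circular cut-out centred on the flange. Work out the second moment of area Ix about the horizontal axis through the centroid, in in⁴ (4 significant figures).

Ix ≈ 5.916 in⁴

Break the section into simple shapes (no overlaps), measuring from the bottom-left corner of the bounding box.
Flange: 6.8 × 0.4, A = 2.72 in², y = 3.4 in, Ī = 0.0362667 in⁴.
Web: 0.7 × 3.2, A = 2.24 in², y = 1.6 in, Ī = 1.91147 in⁴.
Hole (subtracted): ⌀0.15, A = 0.0176715 in², y = 3.4 in, Ī = 0.0000248505 in⁴.
Centroid: ȳ = ΣA·y / ΣA = 2.58419 in.
Transfer each piece to the horizontal axis through the centroid using Ī + A·d² with d = y − 2.58419:
  flange: d = 0.81581 in → contributes +1.84655 in⁴
  web: d = -0.98419 in → contributes +4.0812 in⁴
  hole: d = 0.81581 in → contributes −0.011786 in⁴
Total I = 5.91596 in⁴.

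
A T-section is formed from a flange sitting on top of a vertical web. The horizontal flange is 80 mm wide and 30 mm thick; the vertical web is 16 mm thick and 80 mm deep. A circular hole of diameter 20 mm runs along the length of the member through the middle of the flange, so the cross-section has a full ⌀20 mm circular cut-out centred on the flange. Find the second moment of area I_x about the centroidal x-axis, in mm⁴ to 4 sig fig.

Treat the section as a set of non-overlapping primitives; coordinates are from the bounding-box lower-left.
Flange: 80 × 30, A = 2 400 mm², y = 95 mm, Ī = 180 000 mm⁴.
Web: 16 × 80, A = 1 280 mm², y = 40 mm, Ī = 682 667 mm⁴.
Hole (subtracted): ⌀20, A = 314.159 mm², y = 95 mm, Ī = 7853.98 mm⁴.
Centroid: ȳ = ΣA·y / ΣA = 74.084 mm.
Transfer each piece to the centroidal x-axis using Ī + A·d² with d = y − 74.084:
  flange: d = 20.916 mm → contributes +1 229 952 mm⁴
  web: d = -34.084 mm → contributes +2 169 665 mm⁴
  hole: d = 20.916 mm → contributes −145 292 mm⁴
Total I = 3 254 325 mm⁴.

I_x ≈ 3.254 × 10⁶ mm⁴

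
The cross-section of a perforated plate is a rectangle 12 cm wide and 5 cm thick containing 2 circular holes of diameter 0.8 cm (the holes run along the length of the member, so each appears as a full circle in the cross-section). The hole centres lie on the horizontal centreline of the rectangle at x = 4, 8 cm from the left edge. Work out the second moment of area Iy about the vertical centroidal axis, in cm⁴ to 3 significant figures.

Break the section into simple shapes (no overlaps), measuring from the bottom-left corner of the bounding box.
Plate: 12 × 5, A = 60 cm², x = 6 cm, Ī = 720 cm⁴.
Hole 1 (subtracted): ⌀0.8, A = 0.50265 cm², x = 4 cm, Ī = 0.020106 cm⁴.
Hole 2 (subtracted): ⌀0.8, A = 0.50265 cm², x = 8 cm, Ī = 0.020106 cm⁴.
By symmetry the centroid is at mid-width, x̄ = 6 cm.
Transfer each piece to the vertical centroidal axis using Ī + A·d² with d = x − 6:
  plate: d = 0 cm → contributes +720 cm⁴
  hole 1: d = -2 cm → contributes −2.0307 cm⁴
  hole 2: d = 2 cm → contributes −2.0307 cm⁴
Total I = 715.94 cm⁴.

Iy ≈ 716 cm⁴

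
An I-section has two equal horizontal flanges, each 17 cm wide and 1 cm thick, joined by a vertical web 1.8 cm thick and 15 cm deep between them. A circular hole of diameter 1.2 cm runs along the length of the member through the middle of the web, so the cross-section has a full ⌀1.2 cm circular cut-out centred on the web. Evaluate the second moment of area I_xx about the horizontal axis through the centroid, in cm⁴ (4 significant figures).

I_xx ≈ 2685 cm⁴

Split into non-overlapping primitives; take the origin at the lower-left of the bounding box.
Bottom flange: 17 × 1, A = 17 cm², y = 0.5 cm, Ī = 1.41667 cm⁴.
Web: 1.8 × 15, A = 27 cm², y = 8.5 cm, Ī = 506.25 cm⁴.
Top flange: 17 × 1, A = 17 cm², y = 16.5 cm, Ī = 1.41667 cm⁴.
Hole (subtracted): ⌀1.2, A = 1.13097 cm², y = 8.5 cm, Ī = 0.101788 cm⁴.
By symmetry the centroid is at mid-height, ȳ = 8.5 cm.
Transfer each piece to the horizontal axis through the centroid using Ī + A·d² with d = y − 8.5:
  bottom flange: d = -8 cm → contributes +1089.42 cm⁴
  web: d = 0 cm → contributes +506.25 cm⁴
  top flange: d = 8 cm → contributes +1089.42 cm⁴
  hole: d = 0 cm → contributes −0.101788 cm⁴
Total I = 2684.98 cm⁴.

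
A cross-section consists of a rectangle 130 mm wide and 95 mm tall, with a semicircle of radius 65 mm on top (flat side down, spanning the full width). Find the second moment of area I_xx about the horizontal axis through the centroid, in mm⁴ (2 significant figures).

I_xx ≈ 3.6 × 10⁷ mm⁴

Break the section into simple shapes (no overlaps), measuring from the bottom-left corner of the bounding box.
Rectangular body: 130 × 95, A = 12 350 mm², y = 47.5 mm, Ī = 9 288 229 mm⁴.
Semicircular cap: semicircle r = 65, A = 6 637 mm², y = 122.6 mm, Ī = 1 959 230 mm⁴.
Centroid: ȳ = ΣA·y / ΣA = 73.75 mm.
Transfer each piece to the horizontal axis through the centroid using Ī + A·d² with d = y − 73.75:
  rectangular body: d = -26.25 mm → contributes +17 795 552 mm⁴
  semicircular cap: d = 48.84 mm → contributes +17 790 410 mm⁴
Total I = 35 585 963 mm⁴.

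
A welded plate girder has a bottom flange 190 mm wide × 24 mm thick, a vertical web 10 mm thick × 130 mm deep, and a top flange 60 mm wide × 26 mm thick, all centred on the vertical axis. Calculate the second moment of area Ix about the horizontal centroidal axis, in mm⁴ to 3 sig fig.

Ix ≈ 3.16 × 10⁷ mm⁴

Treat the section as a set of non-overlapping primitives; coordinates are from the bounding-box lower-left.
Bottom plate: 190 × 24, A = 4 560 mm², y = 12 mm, Ī = 218 880 mm⁴.
Web plate: 10 × 130, A = 1 300 mm², y = 89 mm, Ī = 1 830 833 mm⁴.
Top plate: 60 × 26, A = 1 560 mm², y = 167 mm, Ī = 87 880 mm⁴.
Centroid: ȳ = ΣA·y / ΣA = 58.078 mm.
Transfer each piece to the horizontal centroidal axis using Ī + A·d² with d = y − 58.078:
  bottom plate: d = -46.078 mm → contributes +9 900 661 mm⁴
  web plate: d = 30.922 mm → contributes +3 073 841 mm⁴
  top plate: d = 108.92 mm → contributes +18 595 666 mm⁴
Total I = 31 570 168 mm⁴.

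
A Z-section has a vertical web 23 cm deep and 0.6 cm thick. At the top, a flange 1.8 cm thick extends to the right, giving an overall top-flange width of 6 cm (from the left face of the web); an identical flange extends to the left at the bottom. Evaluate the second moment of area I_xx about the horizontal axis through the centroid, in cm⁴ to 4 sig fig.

Treat the section as a set of non-overlapping primitives; coordinates are from the bounding-box lower-left.
Web: 0.6 × 23, A = 13.8 cm², y = 11.5 cm, Ī = 608.35 cm⁴.
Top flange (beyond web): 5.4 × 1.8, A = 9.72 cm², y = 22.1 cm, Ī = 2.6244 cm⁴.
Bottom flange (beyond web): 5.4 × 1.8, A = 9.72 cm², y = 0.9 cm, Ī = 2.6244 cm⁴.
Centroid: ȳ = ΣA·y / ΣA = 11.5 cm.
Transfer each piece to the horizontal axis through the centroid using Ī + A·d² with d = y − 11.5:
  web: d = 0 cm → contributes +608.35 cm⁴
  top flange (beyond web): d = 10.6 cm → contributes +1094.76 cm⁴
  bottom flange (beyond web): d = -10.6 cm → contributes +1094.76 cm⁴
Total I = 2797.88 cm⁴.

I_xx ≈ 2798 cm⁴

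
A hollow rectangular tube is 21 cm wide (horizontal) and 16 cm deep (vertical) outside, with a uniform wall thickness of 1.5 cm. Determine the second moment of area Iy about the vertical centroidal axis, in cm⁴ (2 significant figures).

Break the section into simple shapes (no overlaps), measuring from the bottom-left corner of the bounding box.
Outer rectangle: 21 × 16, A = 336 cm², x = 10.5 cm, Ī = 12 348 cm⁴.
Inner void (subtracted): 18 × 13, A = 234 cm², x = 10.5 cm, Ī = 6 318 cm⁴.
By symmetry the centroid is at mid-width, x̄ = 10.5 cm.
All pieces are centred on the vertical centroidal axis, so I = ΣĪ (holes subtracted) = 6 030 cm⁴.

Iy ≈ 6000 cm⁴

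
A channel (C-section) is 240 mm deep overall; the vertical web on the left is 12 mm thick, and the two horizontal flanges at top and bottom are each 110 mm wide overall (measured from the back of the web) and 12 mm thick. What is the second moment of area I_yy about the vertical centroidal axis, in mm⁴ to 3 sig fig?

Treat the section as a set of non-overlapping primitives; coordinates are from the bounding-box lower-left.
Web: 12 × 240, A = 2 880 mm², x = 6 mm, Ī = 34 560 mm⁴.
Top flange (beyond web): 98 × 12, A = 1 176 mm², x = 61 mm, Ī = 941 192 mm⁴.
Bottom flange (beyond web): 98 × 12, A = 1 176 mm², x = 61 mm, Ī = 941 192 mm⁴.
Centroid: x̄ = ΣA·x / ΣA = 30.725 mm.
Transfer each piece to the vertical centroidal axis using Ī + A·d² with d = x − 30.725:
  web: d = -24.725 mm → contributes +1 795 145 mm⁴
  top flange (beyond web): d = 30.275 mm → contributes +2 019 101 mm⁴
  bottom flange (beyond web): d = 30.275 mm → contributes +2 019 101 mm⁴
Total I = 5 833 348 mm⁴.

I_yy ≈ 5.83 × 10⁶ mm⁴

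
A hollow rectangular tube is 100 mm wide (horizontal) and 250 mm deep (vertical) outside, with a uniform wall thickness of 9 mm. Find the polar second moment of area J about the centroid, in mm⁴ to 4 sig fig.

J ≈ 5.505 × 10⁷ mm⁴

Break the section into simple shapes (no overlaps), measuring from the bottom-left corner of the bounding box.
Outer rectangle: 100 × 250, A = 25 000 mm², y = 125 mm, Ī = 130 208 333 mm⁴.
Inner void (subtracted): 82 × 232, A = 19 024 mm², y = 125 mm, Ī = 85 328 981 mm⁴.
By symmetry the centroid is at mid-height, ȳ = 125 mm.
All pieces are centred on the centroidal x-axis, so I = ΣĪ (holes subtracted) = 44 879 352 mm⁴.
Repeating about the centroidal y-axis gives I_y = 10 173 552 mm⁴.
Polar second moment: J = I_x + I_y = 55 052 904 mm⁴.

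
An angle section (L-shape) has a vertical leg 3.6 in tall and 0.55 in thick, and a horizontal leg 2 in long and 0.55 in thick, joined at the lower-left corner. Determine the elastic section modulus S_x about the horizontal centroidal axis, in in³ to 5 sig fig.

S_x ≈ 1.5553 in³

Decompose the section into non-overlapping parts with the origin at the bottom-left of its bounding rectangle.
Vertical leg: 0.55 × 3.6, A = 1.98 in², y = 1.8 in, Ī = 2.1384 in⁴.
Horizontal leg (remainder): 1.45 × 0.55, A = 0.7975 in², y = 0.275 in, Ī = 0.02010365 in⁴.
Centroid: ȳ = ΣA·y / ΣA = 1.362129 in.
Transfer each piece to the horizontal centroidal axis using Ī + A·d² with d = y − 1.362129:
  vertical leg: d = 0.4378713 in → contributes +2.518028 in⁴
  horizontal leg (remainder): d = -1.087129 in → contributes +0.9626281 in⁴
Total I = 3.480656 in⁴.
Extreme fibre distance c = 2.237871 in; S = I/c = 1.555342 in³.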